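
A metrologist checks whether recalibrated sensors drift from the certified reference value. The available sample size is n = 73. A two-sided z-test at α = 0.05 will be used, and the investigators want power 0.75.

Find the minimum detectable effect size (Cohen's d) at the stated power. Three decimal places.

Required noncentrality: δ = z_{0.025} + z_{0.25} = 1.960 + 0.674 = 2.634.
(Lower-tail contribution to power is negligible for δ > 0.)
δ = d·√n ⇒ d = δ/√n = 2.634/√73 = 0.3083.

d ≈ 0.308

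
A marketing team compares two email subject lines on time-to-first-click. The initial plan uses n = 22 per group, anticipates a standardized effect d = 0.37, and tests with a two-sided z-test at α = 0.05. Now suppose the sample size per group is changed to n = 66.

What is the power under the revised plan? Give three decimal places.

Power ≈ 0.566

With n = 66 per group: δ = d·√(n/2) = 0.37 × √(66/2) = 2.1255. Critical value z_{0.025} = 1.960.
Revised power = Φ(δ − 1.960) + Φ(−δ − 1.960) = Φ(0.166) + Φ(-4.085) = 0.5657 + 0.0000 = 0.5658.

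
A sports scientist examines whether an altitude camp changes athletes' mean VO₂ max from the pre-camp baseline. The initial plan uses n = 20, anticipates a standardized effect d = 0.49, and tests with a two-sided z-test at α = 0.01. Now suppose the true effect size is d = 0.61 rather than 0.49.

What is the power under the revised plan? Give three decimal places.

With d = 0.61: δ = d·√n = 0.61 × √20 = 2.7280. Critical value z_{0.005} = 2.576.
Revised power = Φ(δ − 2.576) + Φ(−δ − 2.576) = Φ(0.152) + Φ(-5.304) = 0.5605 + 0.0000 = 0.5605.

Power ≈ 0.560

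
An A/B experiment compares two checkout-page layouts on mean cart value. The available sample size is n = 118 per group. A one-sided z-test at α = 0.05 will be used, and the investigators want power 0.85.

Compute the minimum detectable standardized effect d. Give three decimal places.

d ≈ 0.349

Required noncentrality: δ = z_{0.05} + z_{0.15} = 1.645 + 1.036 = 2.681.
δ = d·√(n/2) ⇒ d = δ/√(n/2) = 2.681/√(118/2) = 0.3491.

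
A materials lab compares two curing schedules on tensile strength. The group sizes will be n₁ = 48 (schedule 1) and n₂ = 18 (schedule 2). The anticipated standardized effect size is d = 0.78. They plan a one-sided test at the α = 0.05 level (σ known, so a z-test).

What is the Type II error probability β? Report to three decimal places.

Noncentrality parameter: δ = d / √(1/n₁ + 1/n₂) = 0.78 / √(1/48 + 1/18) = 2.8221
Critical value for a one-sided test at α = 0.05: z_α = 1.645.
Power = Φ(δ − 1.645) = Φ(1.177) = 0.8805.
Type II error: β = 1 − power = 1 − 0.8805 = 0.1195.

β ≈ 0.120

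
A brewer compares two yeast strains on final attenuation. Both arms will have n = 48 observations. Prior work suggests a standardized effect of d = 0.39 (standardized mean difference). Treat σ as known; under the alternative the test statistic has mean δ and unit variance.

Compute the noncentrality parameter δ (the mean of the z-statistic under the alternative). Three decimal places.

δ ≈ 1.911

δ = d·√(n/2) = 0.39 × √(48/2) = 1.9106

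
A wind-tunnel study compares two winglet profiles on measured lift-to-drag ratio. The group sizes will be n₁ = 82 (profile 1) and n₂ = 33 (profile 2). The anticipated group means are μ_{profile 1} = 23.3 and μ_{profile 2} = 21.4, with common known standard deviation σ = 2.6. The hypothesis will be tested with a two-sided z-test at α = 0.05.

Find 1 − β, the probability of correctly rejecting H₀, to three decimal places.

Power ≈ 0.944

Standardized effect: d = |μ_{profile 1} − μ_{profile 2}| / σ = |23.3 − 21.4| / 2.6 = 0.7308
Noncentrality parameter: δ = d / √(1/n₁ + 1/n₂) = 0.7308 / √(1/82 + 1/33) = 3.5448
Two-sided α = 0.05 → critical value z_{0.025} = 1.960.
Power = Φ(δ − 1.960) + Φ(−δ − 1.960) = Φ(1.585) + Φ(-5.505) = 0.9435 + 0.0000 = 0.9435.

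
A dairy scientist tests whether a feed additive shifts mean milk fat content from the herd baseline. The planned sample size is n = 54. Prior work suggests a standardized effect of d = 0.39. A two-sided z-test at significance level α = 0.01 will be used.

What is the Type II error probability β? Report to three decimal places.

Noncentrality parameter: δ = d·√n = 0.39 × √54 = 2.8659
Critical value for a two-sided test at α = 0.01: z_{α/2} = 2.576.
Power = Φ(δ − 2.576) + Φ(−δ − 2.576) = Φ(0.290) + Φ(-5.442) = 0.6141 + 0.0000 = 0.6141.
Type II error: β = 1 − power = 1 − 0.6141 = 0.3859.

β ≈ 0.386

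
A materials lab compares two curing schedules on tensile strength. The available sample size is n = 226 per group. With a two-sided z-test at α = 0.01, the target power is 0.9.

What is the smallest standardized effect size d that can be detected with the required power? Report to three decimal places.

d ≈ 0.363

Required noncentrality: δ = z_{0.005} + z_{0.10} = 2.576 + 1.282 = 3.857.
(The second rejection-region term Φ(−δ − z_{α/2}) is negligible and dropped.)
δ = d·√(n/2) ⇒ d = δ/√(n/2) = 3.857/√(226/2) = 0.3629.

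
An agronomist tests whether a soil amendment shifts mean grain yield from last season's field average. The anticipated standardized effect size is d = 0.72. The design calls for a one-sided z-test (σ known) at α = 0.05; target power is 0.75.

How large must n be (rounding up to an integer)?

Set Φ(δ − 1.645) = 0.75; then δ − 1.645 = Φ⁻¹(0.75) = 0.674, giving δ = 2.319.
δ = d·√n ⇒ n = (δ/d)² = (2.319 / 0.72)² = 10.38.
Rounding up, n = 11.

n = 11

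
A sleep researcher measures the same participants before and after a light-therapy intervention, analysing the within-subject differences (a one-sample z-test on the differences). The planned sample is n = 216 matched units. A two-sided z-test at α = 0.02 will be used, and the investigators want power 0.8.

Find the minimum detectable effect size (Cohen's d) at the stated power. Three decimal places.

Need Φ(δ − 2.326) = 0.8, so δ = 2.326 + 0.842 = 3.168.
(Lower-tail contribution to power is negligible for δ > 0.)
δ = d·√n ⇒ d = δ/√n = 3.168/√216 = 0.2156.

d ≈ 0.216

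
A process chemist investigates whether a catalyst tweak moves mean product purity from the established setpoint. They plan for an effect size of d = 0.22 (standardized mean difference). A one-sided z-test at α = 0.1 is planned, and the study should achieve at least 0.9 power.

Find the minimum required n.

n = 136

Set Φ(δ − 1.282) = 0.9; then δ − 1.282 = Φ⁻¹(0.9) = 1.282, giving δ = 2.563.
δ = d·√n ⇒ n = (δ/d)² = (2.563 / 0.22)² = 135.73.
Rounding up, n = 136.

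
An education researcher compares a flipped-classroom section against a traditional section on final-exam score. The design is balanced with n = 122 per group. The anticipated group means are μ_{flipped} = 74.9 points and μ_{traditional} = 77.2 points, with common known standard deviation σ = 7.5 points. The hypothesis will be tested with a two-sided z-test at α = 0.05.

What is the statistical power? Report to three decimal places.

Standardized effect: d = |μ_{flipped} − μ_{traditional}| / σ = |74.9 − 77.2| / 7.5 = 0.3067
Noncentrality parameter: δ = d·√(n/2) = 0.3067 × √(122/2) = 2.3951
Two-sided α = 0.05 → critical value z_{0.025} = 1.960.
Power = Φ(δ − 1.960) + Φ(−δ − 1.960) = Φ(0.435) + Φ(-4.355) = 0.6683 + 0.0000 = 0.6683.

Power ≈ 0.668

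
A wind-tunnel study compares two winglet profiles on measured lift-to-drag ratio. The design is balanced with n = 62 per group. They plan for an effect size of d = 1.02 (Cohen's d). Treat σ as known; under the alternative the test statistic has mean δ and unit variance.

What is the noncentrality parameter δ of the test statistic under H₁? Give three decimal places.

δ ≈ 5.679

The noncentrality parameter scales effect size by the design's sample-size factor: δ = d·√(n/2) = 1.02 × √(62/2) = 5.6791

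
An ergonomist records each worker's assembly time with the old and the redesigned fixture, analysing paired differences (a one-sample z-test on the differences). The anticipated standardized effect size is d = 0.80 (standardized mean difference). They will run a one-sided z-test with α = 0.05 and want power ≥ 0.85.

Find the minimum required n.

n = 12

Set Φ(δ − 1.645) = 0.85; then δ − 1.645 = Φ⁻¹(0.85) = 1.036, giving δ = 2.681.
δ = d·√n ⇒ n = (δ/d)² = (2.681 / 0.80)² = 11.23.
Rounding up, n = 12.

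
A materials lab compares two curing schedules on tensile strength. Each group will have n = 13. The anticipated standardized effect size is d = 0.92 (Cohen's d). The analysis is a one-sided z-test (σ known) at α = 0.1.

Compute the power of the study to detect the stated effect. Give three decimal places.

Power ≈ 0.856

Noncentrality parameter: δ = d·√(n/2) = 0.92 × √(13/2) = 2.3455
Critical value for a one-sided test at α = 0.1: z_α = 1.282.
Power = P(Z > 1.282 − δ) = Φ(1.064) = 0.8563.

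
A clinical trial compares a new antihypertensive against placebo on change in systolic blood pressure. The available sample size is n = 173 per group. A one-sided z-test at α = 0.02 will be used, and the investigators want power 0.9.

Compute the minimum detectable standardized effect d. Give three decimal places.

d ≈ 0.359

Required noncentrality: δ = z_{0.02} + z_{0.10} = 2.054 + 1.282 = 3.335.
δ = d·√(n/2) ⇒ d = δ/√(n/2) = 3.335/√(173/2) = 0.3586.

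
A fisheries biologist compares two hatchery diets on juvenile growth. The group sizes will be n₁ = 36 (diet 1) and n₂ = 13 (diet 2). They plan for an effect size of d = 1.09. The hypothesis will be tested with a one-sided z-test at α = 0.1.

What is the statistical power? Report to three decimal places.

Power ≈ 0.982

Noncentrality parameter: δ = d / √(1/n₁ + 1/n₂) = 1.09 / √(1/36 + 1/13) = 3.3686
Critical value for a one-sided test at α = 0.1: z_α = 1.282.
Power = P(Z > 1.282 − δ) = Φ(2.087) = 0.9816.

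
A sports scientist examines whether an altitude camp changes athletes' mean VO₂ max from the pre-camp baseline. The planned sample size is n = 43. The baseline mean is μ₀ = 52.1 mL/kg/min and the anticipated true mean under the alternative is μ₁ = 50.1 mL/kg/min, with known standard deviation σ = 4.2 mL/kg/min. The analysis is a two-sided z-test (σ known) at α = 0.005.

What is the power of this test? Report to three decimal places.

Power ≈ 0.624

Standardized effect: d = |μ₁ − μ₀| / σ = |50.1 − 52.1| / 4.2 = 0.4762
Noncentrality parameter: δ = d·√n = 0.4762 × √43 = 3.1226
Critical value for a two-sided test at α = 0.005: z_{α/2} = 2.807.
Power = Φ(δ − 2.807) + Φ(−δ − 2.807) = Φ(0.316) + Φ(-5.930) = 0.6238 + 0.0000 = 0.6238.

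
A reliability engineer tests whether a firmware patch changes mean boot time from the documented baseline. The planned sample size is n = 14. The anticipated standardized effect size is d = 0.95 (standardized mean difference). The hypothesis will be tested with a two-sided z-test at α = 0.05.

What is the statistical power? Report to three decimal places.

Noncentrality parameter: δ = d·√n = 0.95 × √14 = 3.5546
Critical value for a two-sided test at α = 0.05: z_{α/2} = 1.960.
Power = Φ(δ − 1.960) + Φ(−δ − 1.960) = Φ(1.595) + Φ(-5.515) = 0.9446 + 0.0000 = 0.9446.

Power ≈ 0.945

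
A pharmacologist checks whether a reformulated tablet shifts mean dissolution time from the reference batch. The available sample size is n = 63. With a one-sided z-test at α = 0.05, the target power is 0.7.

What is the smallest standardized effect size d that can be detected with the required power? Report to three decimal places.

d ≈ 0.273

Need Φ(δ − 1.645) = 0.7, so δ = 1.645 + 0.524 = 2.169.
δ = d·√n ⇒ d = δ/√n = 2.169/√63 = 0.2733.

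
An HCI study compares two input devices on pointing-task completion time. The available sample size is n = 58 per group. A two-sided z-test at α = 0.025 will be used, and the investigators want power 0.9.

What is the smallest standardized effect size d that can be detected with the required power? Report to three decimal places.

d ≈ 0.654

Required noncentrality: δ = z_{0.0125} + z_{0.10} = 2.241 + 1.282 = 3.523.
(The second rejection-region term Φ(−δ − z_{α/2}) is negligible and dropped.)
δ = d·√(n/2) ⇒ d = δ/√(n/2) = 3.523/√(58/2) = 0.6542.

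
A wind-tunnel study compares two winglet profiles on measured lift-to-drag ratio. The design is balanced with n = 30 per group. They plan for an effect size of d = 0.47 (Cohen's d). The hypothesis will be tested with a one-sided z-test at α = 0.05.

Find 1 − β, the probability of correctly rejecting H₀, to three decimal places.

Noncentrality parameter: λ = d·√(n/2) = 0.47 × √(30/2) = 1.8203
One-sided α = 0.05 → critical value z_{0.05} = 1.645.
Power = Φ(λ − 1.645) = Φ(0.175) = 0.5696.

Power ≈ 0.570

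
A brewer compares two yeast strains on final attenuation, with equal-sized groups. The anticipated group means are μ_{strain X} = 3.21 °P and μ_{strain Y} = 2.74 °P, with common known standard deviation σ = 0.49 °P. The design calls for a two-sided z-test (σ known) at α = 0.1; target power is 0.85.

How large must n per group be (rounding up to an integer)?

n = 16 per group

Standardized effect: d = |μ_{strain X} − μ_{strain Y}| / σ = |3.21 − 2.74| / 0.49 = 0.9592
For power 0.85 need Φ(δ − z_{0.05}) = 0.85, so δ = z_{0.05} + z_{0.15} = 1.645 + 1.036 = 2.681.
(Ignoring the negligible lower-tail rejection probability gives the usual closed-form inversion.)
δ = d·√(n/2) ⇒ n = 2(δ/d)² = 2 × (2.681 / 0.9592)² = 15.63.
Rounding up, n = 16 per group.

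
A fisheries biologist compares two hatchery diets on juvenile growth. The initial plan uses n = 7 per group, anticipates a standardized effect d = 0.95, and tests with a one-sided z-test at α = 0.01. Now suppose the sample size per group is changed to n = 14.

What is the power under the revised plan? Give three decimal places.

Power ≈ 0.574

With n = 14 per group: δ = d·√(n/2) = 0.95 × √(14/2) = 2.5135. Critical value z_{0.01} = 2.326.
Revised power = P(Z > 2.326 − δ) = Φ(0.187) = 0.5742.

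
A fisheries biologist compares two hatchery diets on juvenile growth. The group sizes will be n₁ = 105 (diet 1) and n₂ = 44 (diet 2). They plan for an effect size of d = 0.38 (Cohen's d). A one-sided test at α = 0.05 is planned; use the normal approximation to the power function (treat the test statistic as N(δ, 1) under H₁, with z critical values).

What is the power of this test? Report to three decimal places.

Noncentrality parameter: δ = d / √(1/n₁ + 1/n₂) = 0.38 / √(1/105 + 1/44) = 2.1160
One-sided α = 0.05 → critical value z_{0.05} = 1.645.
Power = P(Z > 1.645 − δ) = Φ(0.471) = 0.6812.

Power ≈ 0.681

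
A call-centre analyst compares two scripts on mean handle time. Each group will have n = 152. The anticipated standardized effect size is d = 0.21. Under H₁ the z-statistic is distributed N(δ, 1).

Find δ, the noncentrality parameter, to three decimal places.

δ ≈ 1.831

The noncentrality parameter scales effect size by the design's sample-size factor: δ = d·√(n/2) = 0.21 × √(152/2) = 1.8307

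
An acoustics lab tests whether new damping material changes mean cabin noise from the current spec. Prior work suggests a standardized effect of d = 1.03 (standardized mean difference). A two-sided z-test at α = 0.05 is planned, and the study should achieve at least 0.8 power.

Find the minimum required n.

For power 0.8 need Φ(δ − z_{0.025}) = 0.8, so δ = z_{0.025} + z_{0.20} = 1.960 + 0.842 = 2.802.
(For δ > 0 the lower-tail rejection region contributes negligibly to power, so the one-term inversion is standard.)
δ = d·√n ⇒ n = (δ/d)² = (2.802 / 1.03)² = 7.40.
Rounding up, n = 8.

n = 8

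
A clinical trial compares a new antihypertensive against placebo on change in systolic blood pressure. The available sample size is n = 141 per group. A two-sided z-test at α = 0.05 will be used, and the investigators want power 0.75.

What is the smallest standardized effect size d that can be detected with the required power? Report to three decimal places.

Need Φ(δ − 1.960) = 0.75, so δ = 1.960 + 0.674 = 2.634.
(The second rejection-region term Φ(−δ − z_{α/2}) is negligible and dropped.)
δ = d·√(n/2) ⇒ d = δ/√(n/2) = 2.634/√(141/2) = 0.3138.

d ≈ 0.314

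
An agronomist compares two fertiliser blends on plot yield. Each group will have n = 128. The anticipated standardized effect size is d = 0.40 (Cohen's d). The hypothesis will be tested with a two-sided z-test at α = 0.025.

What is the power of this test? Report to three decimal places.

Power ≈ 0.831

Noncentrality parameter: λ = d·√(n/2) = 0.40 × √(128/2) = 3.2000
Critical value for a two-sided test at α = 0.025: z_{α/2} = 2.241.
Power = Φ(λ − 2.241) + Φ(−λ − 2.241) = Φ(0.959) + Φ(-5.441) = 0.8311 + 0.0000 = 0.8311.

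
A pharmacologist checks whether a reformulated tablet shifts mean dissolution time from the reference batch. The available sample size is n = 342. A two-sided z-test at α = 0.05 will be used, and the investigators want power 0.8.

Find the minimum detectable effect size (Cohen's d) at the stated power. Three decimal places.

d ≈ 0.151

Required noncentrality: δ = z_{0.025} + z_{0.20} = 1.960 + 0.842 = 2.802.
(Lower-tail contribution to power is negligible for δ > 0.)
δ = d·√n ⇒ d = δ/√n = 2.802/√342 = 0.1515.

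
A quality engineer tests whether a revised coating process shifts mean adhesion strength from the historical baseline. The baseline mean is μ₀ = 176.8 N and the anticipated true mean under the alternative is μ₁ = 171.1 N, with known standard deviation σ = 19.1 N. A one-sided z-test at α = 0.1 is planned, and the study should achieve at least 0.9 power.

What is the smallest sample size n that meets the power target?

Standardized effect: d = |μ₁ − μ₀| / σ = |171.1 − 176.8| / 19.1 = 0.2984
For power 0.9 need Φ(δ − z_{0.1}) = 0.9, so δ = z_{0.1} + z_{0.10} = 1.282 + 1.282 = 2.563.
δ = d·√n ⇒ n = (δ/d)² = (2.563 / 0.2984)² = 73.76.
Rounding up, n = 74.

n = 74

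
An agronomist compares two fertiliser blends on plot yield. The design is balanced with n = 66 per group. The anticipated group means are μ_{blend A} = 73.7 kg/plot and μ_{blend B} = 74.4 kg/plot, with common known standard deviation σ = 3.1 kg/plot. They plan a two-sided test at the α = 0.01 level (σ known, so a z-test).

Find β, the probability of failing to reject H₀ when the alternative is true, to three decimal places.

β ≈ 0.899

Standardized effect: d = |μ_{blend A} − μ_{blend B}| / σ = |73.7 − 74.4| / 3.1 = 0.2258
Noncentrality parameter: δ = d·√(n/2) = 0.2258 × √(66/2) = 1.2972
Critical value for a two-sided test at α = 0.01: z_{α/2} = 2.576.
Power = Φ(δ − 2.576) + Φ(−δ − 2.576) = Φ(-1.279) + Φ(-3.873) = 0.1005 + 0.0001 = 0.1006.
Type II error: β = 1 − power = 1 − 0.1006 = 0.8994.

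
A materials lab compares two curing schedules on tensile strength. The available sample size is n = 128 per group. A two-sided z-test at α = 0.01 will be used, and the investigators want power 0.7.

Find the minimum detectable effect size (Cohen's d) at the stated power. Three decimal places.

Need Φ(δ − 2.576) = 0.7, so δ = 2.576 + 0.524 = 3.100.
(Lower-tail contribution to power is negligible for δ > 0.)
δ = d·√(n/2) ⇒ d = δ/√(n/2) = 3.100/√(128/2) = 0.3875.

d ≈ 0.388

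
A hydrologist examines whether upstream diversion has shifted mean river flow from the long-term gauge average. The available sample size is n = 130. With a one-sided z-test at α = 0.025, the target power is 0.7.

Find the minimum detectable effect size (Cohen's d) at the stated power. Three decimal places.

d ≈ 0.218

Need Φ(δ − 1.960) = 0.7, so δ = 1.960 + 0.524 = 2.484.
δ = d·√n ⇒ d = δ/√n = 2.484/√130 = 0.2179.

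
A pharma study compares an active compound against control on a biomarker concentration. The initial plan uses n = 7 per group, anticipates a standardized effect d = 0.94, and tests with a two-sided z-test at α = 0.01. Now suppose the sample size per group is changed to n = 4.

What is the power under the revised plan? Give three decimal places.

Power ≈ 0.106

With n = 4 per group: δ = d·√(n/2) = 0.94 × √(4/2) = 1.3294. Critical value z_{0.005} = 2.576.
Revised power = Φ(δ − 2.576) + Φ(−δ − 2.576) = Φ(-1.246) + Φ(-3.905) = 0.1063 + 0.0000 = 0.1063.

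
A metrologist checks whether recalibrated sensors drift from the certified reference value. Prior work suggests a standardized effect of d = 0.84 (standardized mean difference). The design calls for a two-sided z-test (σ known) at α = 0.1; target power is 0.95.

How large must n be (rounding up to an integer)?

n = 16

For power 0.95 need Φ(δ − z_{0.05}) = 0.95, so δ = z_{0.05} + z_{0.05} = 1.645 + 1.645 = 3.290.
(For δ > 0 the lower-tail rejection region contributes negligibly to power, so the one-term inversion is standard.)
δ = d·√n ⇒ n = (δ/d)² = (3.290 / 0.84)² = 15.34.
Rounding up, n = 16.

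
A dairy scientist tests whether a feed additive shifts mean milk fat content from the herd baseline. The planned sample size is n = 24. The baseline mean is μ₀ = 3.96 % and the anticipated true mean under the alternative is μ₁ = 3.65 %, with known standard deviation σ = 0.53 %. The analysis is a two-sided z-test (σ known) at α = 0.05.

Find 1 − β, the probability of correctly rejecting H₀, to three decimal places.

Power ≈ 0.817

Standardized effect: d = |μ₁ − μ₀| / σ = |3.65 − 3.96| / 0.53 = 0.5849
Noncentrality parameter: δ = d·√n = 0.5849 × √24 = 2.8654
Critical value for a two-sided test at α = 0.05: z_{α/2} = 1.960.
Power = Φ(δ − 1.960) + Φ(−δ − 1.960) = Φ(0.905) + Φ(-4.825) = 0.8174 + 0.0000 = 0.8174.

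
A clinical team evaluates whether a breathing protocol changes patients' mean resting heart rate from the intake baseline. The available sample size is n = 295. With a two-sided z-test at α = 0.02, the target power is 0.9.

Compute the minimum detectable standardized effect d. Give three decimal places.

Need Φ(δ − 2.326) = 0.9, so δ = 2.326 + 1.282 = 3.608.
(Lower-tail contribution to power is negligible for δ > 0.)
δ = d·√n ⇒ d = δ/√n = 3.608/√295 = 0.2101.

d ≈ 0.210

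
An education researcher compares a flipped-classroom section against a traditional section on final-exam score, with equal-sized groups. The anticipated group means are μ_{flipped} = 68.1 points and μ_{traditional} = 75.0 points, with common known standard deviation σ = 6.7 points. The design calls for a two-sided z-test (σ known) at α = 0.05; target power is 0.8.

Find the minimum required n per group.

Standardized effect: d = |μ_{flipped} − μ_{traditional}| / σ = |68.1 − 75.0| / 6.7 = 1.0299
For power 0.8 need Φ(δ − z_{0.025}) = 0.8, so δ = z_{0.025} + z_{0.20} = 1.960 + 0.842 = 2.802.
(The Φ(−δ − z_{α/2}) term is vanishingly small for δ > 0 and is dropped in the standard sample-size formula.)
δ = d·√(n/2) ⇒ n = 2(δ/d)² = 2 × (2.802 / 1.0299)² = 14.80.
Rounding up, n = 15 per group.

n = 15 per group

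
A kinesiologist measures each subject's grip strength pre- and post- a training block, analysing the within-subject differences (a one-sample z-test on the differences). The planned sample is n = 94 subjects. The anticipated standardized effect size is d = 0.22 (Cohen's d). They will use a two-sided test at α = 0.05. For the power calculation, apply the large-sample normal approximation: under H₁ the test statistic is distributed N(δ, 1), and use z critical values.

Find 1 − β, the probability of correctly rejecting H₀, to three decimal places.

Power ≈ 0.569

Noncentrality parameter: δ = d·√n = 0.22 × √94 = 2.1330
Critical value for a two-sided test at α = 0.05: z_{α/2} = 1.960.
Power = Φ(δ − 1.960) + Φ(−δ − 1.960) = Φ(0.173) + Φ(-4.093) = 0.5687 + 0.0000 = 0.5687.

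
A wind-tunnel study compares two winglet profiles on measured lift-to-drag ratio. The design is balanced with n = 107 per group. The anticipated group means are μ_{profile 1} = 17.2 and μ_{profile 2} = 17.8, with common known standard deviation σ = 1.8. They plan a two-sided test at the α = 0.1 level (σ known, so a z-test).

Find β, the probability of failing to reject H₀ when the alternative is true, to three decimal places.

β ≈ 0.214

Standardized effect: d = |μ_{profile 1} − μ_{profile 2}| / σ = |17.2 − 17.8| / 1.8 = 0.3333
Noncentrality parameter: δ = d·√(n/2) = 0.3333 × √(107/2) = 2.4381
Two-sided α = 0.1 → critical value z_{0.05} = 1.645.
Power = Φ(δ − 1.645) + Φ(−δ − 1.645) = Φ(0.793) + Φ(-4.083) = 0.7862 + 0.0000 = 0.7862.
Type II error: β = 1 − power = 1 − 0.7862 = 0.2138.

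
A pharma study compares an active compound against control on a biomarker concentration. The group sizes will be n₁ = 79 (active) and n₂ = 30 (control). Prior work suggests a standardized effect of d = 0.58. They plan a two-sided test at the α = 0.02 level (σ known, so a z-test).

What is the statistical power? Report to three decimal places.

Noncentrality parameter: δ = d / √(1/n₁ + 1/n₂) = 0.58 / √(1/79 + 1/30) = 2.7045
Two-sided α = 0.02 → critical value z_{0.01} = 2.326.
Power = Φ(δ − 2.326) + Φ(−δ − 2.326) = Φ(0.378) + Φ(-5.031) = 0.6473 + 0.0000 = 0.6473.

Power ≈ 0.647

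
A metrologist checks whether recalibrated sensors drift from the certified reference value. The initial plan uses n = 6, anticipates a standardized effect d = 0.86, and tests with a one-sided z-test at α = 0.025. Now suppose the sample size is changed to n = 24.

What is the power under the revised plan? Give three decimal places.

With n = 24: δ = d·√n = 0.86 × √24 = 4.2131. Critical value z_{0.025} = 1.960.
Revised power = Φ(δ − 1.960) = Φ(2.253) = 0.9879.

Power ≈ 0.988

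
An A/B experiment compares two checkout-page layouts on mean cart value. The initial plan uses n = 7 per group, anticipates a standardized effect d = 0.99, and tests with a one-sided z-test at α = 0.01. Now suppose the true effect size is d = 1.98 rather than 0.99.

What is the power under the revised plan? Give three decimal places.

With d = 1.98: δ = d·√(n/2) = 1.98 × √(7/2) = 3.7042. Critical value z_{0.01} = 2.326.
Revised power = Φ(δ − 2.326) = Φ(1.378) = 0.9159.

Power ≈ 0.916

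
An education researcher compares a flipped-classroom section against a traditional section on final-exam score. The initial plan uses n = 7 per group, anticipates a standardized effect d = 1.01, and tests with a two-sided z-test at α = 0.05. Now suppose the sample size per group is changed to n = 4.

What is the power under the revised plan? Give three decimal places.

Power ≈ 0.298

With n = 4 per group: δ = d·√(n/2) = 1.01 × √(4/2) = 1.4284. Critical value z_{0.025} = 1.960.
Revised power = Φ(δ − 1.960) + Φ(−δ − 1.960) = Φ(-0.532) + Φ(-3.388) = 0.2975 + 0.0004 = 0.2979.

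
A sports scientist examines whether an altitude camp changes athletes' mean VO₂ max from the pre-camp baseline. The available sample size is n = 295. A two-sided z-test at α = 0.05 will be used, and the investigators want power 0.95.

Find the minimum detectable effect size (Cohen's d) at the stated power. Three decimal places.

d ≈ 0.210

Required noncentrality: δ = z_{0.025} + z_{0.05} = 1.960 + 1.645 = 3.605.
(Lower-tail contribution to power is negligible for δ > 0.)
δ = d·√n ⇒ d = δ/√n = 3.605/√295 = 0.2099.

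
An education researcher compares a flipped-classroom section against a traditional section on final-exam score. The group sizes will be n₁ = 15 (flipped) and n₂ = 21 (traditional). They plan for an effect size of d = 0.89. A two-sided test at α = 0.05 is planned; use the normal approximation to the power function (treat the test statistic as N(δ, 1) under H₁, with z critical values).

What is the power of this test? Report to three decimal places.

Noncentrality parameter: δ = d / √(1/n₁ + 1/n₂) = 0.89 / √(1/15 + 1/21) = 2.6327
Two-sided α = 0.05 → critical value z_{0.025} = 1.960.
Power = Φ(δ − 1.960) + Φ(−δ − 1.960) = Φ(0.673) + Φ(-4.593) = 0.7494 + 0.0000 = 0.7494.

Power ≈ 0.749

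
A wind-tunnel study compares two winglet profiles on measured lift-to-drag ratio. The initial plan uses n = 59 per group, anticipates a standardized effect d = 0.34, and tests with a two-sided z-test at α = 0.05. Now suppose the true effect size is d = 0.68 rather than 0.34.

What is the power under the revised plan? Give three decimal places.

With d = 0.68: δ = d·√(n/2) = 0.68 × √(59/2) = 3.6933. Critical value z_{0.025} = 1.960.
Revised power = Φ(δ − 1.960) + Φ(−δ − 1.960) = Φ(1.733) + Φ(-5.653) = 0.9585 + 0.0000 = 0.9585.

Power ≈ 0.958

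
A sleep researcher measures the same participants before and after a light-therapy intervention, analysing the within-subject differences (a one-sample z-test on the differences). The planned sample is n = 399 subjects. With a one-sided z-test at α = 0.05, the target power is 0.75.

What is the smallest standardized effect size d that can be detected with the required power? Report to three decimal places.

d ≈ 0.116

Need Φ(δ − 1.645) = 0.75, so δ = 1.645 + 0.674 = 2.319.
δ = d·√n ⇒ d = δ/√n = 2.319/√399 = 0.1161.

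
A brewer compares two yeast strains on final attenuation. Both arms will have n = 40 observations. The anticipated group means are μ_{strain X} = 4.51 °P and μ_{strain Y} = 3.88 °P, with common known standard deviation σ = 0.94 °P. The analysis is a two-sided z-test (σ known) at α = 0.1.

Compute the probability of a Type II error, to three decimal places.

β ≈ 0.088

Standardized effect: d = |μ_{strain X} − μ_{strain Y}| / σ = |4.51 − 3.88| / 0.94 = 0.6702
Noncentrality parameter: δ = d·√(n/2) = 0.6702 × √(40/2) = 2.9973
Critical value for a two-sided test at α = 0.1: z_{α/2} = 1.645.
Power = Φ(δ − 1.645) + Φ(−δ − 1.645) = Φ(1.352) + Φ(-4.642) = 0.9119 + 0.0000 = 0.9119.
Type II error: β = 1 − power = 1 − 0.9119 = 0.0881.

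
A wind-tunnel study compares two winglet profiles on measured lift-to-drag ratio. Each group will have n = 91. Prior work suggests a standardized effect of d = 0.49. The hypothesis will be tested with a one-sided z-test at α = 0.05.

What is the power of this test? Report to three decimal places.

Noncentrality parameter: δ = d·√(n/2) = 0.49 × √(91/2) = 3.3052
Critical value for a one-sided test at α = 0.05: z_α = 1.645.
Power = P(Z > 1.645 − δ) = Φ(1.660) = 0.9516.

Power ≈ 0.952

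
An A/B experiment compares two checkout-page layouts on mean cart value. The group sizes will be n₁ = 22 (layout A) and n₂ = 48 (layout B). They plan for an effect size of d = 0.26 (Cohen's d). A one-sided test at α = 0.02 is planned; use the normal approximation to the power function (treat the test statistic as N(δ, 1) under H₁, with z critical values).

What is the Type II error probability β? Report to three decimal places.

β ≈ 0.852

Noncentrality parameter: δ = d / √(1/n₁ + 1/n₂) = 0.26 / √(1/22 + 1/48) = 1.0098
One-sided α = 0.02 → critical value z_{0.02} = 2.054.
Power = P(Z > 2.054 − δ) = Φ(-1.044) = 0.1483.
Type II error: β = 1 − power = 1 − 0.1483 = 0.8517.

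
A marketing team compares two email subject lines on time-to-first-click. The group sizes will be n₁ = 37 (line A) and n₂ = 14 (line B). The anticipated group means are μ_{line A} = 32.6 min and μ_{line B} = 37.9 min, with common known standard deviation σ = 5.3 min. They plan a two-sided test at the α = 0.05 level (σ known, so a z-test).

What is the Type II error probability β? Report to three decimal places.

β ≈ 0.110

Standardized effect: d = |μ_{line A} − μ_{line B}| / σ = |32.6 − 37.9| / 5.3 = 1.0000
Noncentrality parameter: δ = d / √(1/n₁ + 1/n₂) = 1.0000 / √(1/37 + 1/14) = 3.1870
Two-sided α = 0.05 → critical value z_{0.025} = 1.960.
Power = Φ(δ − 1.960) + Φ(−δ − 1.960) = Φ(1.227) + Φ(-5.147) = 0.8901 + 0.0000 = 0.8901.
Type II error: β = 1 − power = 1 − 0.8901 = 0.1099.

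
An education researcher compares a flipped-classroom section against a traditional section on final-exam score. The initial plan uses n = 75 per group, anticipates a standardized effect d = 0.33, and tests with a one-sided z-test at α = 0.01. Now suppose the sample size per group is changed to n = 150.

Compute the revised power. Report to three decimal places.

Power ≈ 0.702

With n = 150 per group: δ = d·√(n/2) = 0.33 × √(150/2) = 2.8579. Critical value z_{0.01} = 2.326.
Revised power = Φ(δ − 2.326) = Φ(0.532) = 0.7025.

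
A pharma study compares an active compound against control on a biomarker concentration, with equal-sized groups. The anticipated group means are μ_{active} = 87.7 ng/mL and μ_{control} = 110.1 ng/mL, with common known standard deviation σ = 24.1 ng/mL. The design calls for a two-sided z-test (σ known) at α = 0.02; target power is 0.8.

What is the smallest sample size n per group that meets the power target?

n = 24 per group

Standardized effect: d = |μ_{active} − μ_{control}| / σ = |87.7 − 110.1| / 24.1 = 0.9295
For power 0.8 need Φ(δ − z_{0.01}) = 0.8, so δ = z_{0.01} + z_{0.20} = 2.326 + 0.842 = 3.168.
(The Φ(−δ − z_{α/2}) term is vanishingly small for δ > 0 and is dropped in the standard sample-size formula.)
δ = d·√(n/2) ⇒ n = 2(δ/d)² = 2 × (3.168 / 0.9295)² = 23.23.
Round up to the next whole unit.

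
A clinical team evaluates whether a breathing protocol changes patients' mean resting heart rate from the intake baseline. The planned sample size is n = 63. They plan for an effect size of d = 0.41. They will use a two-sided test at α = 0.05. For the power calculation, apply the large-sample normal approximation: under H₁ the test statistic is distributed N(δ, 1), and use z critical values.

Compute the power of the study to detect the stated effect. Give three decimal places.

Power ≈ 0.902

Noncentrality parameter: δ = d·√n = 0.41 × √63 = 3.2543
Critical value for a two-sided test at α = 0.05: z_{α/2} = 1.960.
Power = Φ(δ − 1.960) + Φ(−δ − 1.960) = Φ(1.294) + Φ(-5.214) = 0.9022 + 0.0000 = 0.9022.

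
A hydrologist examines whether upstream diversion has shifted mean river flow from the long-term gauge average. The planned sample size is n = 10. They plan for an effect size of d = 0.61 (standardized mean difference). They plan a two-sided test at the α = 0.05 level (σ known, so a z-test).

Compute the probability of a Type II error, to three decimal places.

β ≈ 0.512

Noncentrality parameter: δ = d·√n = 0.61 × √10 = 1.9290
Critical value for a two-sided test at α = 0.05: z_{α/2} = 1.960.
Power = Φ(δ − 1.960) + Φ(−δ − 1.960) = Φ(-0.031) + Φ(-3.889) = 0.4876 + 0.0001 = 0.4877.
Type II error: β = 1 − power = 1 − 0.4877 = 0.5123.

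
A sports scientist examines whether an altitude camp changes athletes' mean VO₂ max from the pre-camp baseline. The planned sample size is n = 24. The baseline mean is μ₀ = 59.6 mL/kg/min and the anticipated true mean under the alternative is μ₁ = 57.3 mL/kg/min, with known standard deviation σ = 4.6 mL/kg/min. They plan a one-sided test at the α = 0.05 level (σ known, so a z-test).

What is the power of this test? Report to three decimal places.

Power ≈ 0.789

Standardized effect: d = |μ₁ − μ₀| / σ = |57.3 − 59.6| / 4.6 = 0.5000
Noncentrality parameter: δ = d·√n = 0.5000 × √24 = 2.4495
One-sided α = 0.05 → critical value z_{0.05} = 1.645.
Power = P(Z > 1.645 − δ) = Φ(0.805) = 0.7895.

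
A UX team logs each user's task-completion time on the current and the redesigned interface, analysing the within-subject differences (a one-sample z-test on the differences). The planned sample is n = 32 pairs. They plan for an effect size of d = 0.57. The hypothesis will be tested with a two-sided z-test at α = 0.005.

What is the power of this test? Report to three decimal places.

Noncentrality parameter: δ = d·√n = 0.57 × √32 = 3.2244
Two-sided α = 0.005 → critical value z_{0.0025} = 2.807.
Power = Φ(δ − 2.807) + Φ(−δ − 2.807) = Φ(0.417) + Φ(-6.031) = 0.6618 + 0.0000 = 0.6618.

Power ≈ 0.662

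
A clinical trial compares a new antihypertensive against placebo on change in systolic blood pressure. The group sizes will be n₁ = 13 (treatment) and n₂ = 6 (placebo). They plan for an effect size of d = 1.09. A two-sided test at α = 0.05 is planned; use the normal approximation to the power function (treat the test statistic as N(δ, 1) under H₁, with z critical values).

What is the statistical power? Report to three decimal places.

Power ≈ 0.598

Noncentrality parameter: δ = d / √(1/n₁ + 1/n₂) = 1.09 / √(1/13 + 1/6) = 2.2085
Critical value for a two-sided test at α = 0.05: z_{α/2} = 1.960.
Power = Φ(δ − 1.960) + Φ(−δ − 1.960) = Φ(0.249) + Φ(-4.168) = 0.5981 + 0.0000 = 0.5982.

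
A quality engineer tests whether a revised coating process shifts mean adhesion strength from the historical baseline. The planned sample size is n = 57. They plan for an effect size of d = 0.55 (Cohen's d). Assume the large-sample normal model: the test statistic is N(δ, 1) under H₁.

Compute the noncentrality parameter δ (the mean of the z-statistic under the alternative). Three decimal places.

δ = d·√n = 0.55 × √57 = 4.1524

δ ≈ 4.152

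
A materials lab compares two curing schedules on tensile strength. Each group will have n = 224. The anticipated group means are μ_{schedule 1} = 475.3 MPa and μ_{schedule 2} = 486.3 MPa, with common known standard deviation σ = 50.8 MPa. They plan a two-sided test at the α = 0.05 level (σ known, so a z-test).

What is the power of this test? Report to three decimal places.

Standardized effect: d = |μ_{schedule 1} − μ_{schedule 2}| / σ = |475.3 − 486.3| / 50.8 = 0.2165
Noncentrality parameter: δ = d·√(n/2) = 0.2165 × √(224/2) = 2.2916
Two-sided α = 0.05 → critical value z_{0.025} = 1.960.
Power = Φ(δ − 1.960) + Φ(−δ − 1.960) = Φ(0.332) + Φ(-4.252) = 0.6299 + 0.0000 = 0.6299.

Power ≈ 0.630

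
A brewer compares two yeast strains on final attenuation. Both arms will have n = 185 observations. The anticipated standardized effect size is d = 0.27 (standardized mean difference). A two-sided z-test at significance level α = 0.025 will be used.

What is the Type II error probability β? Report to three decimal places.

Noncentrality parameter: δ = d·√(n/2) = 0.27 × √(185/2) = 2.5968
Two-sided α = 0.025 → critical value z_{0.0125} = 2.241.
Power = Φ(δ − 2.241) + Φ(−δ − 2.241) = Φ(0.355) + Φ(-4.838) = 0.6388 + 0.0000 = 0.6388.
Type II error: β = 1 − power = 1 − 0.6388 = 0.3612.

β ≈ 0.361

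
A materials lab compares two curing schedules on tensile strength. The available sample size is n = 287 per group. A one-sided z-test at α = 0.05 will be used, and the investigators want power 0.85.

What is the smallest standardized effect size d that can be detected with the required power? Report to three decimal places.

Required noncentrality: δ = z_{0.05} + z_{0.15} = 1.645 + 1.036 = 2.681.
δ = d·√(n/2) ⇒ d = δ/√(n/2) = 2.681/√(287/2) = 0.2238.

d ≈ 0.224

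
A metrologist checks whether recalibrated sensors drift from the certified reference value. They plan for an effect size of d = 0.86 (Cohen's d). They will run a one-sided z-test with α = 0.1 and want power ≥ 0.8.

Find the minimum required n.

n = 7

For power 0.8 need Φ(δ − z_{0.1}) = 0.8, so δ = z_{0.1} + z_{0.20} = 1.282 + 0.842 = 2.123.
δ = d·√n ⇒ n = (δ/d)² = (2.123 / 0.86)² = 6.10.
Rounding up, n = 7.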